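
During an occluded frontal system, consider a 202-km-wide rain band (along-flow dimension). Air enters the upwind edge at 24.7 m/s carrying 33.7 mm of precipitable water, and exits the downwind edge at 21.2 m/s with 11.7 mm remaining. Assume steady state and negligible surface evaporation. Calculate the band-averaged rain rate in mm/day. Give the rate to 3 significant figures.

Column moisture flux per unit crosswind length is F = V × PW.
Inflow: F_in = 24.7 × 33.7 = 832.39 mm·m/s
Outflow: F_out = 21.2 × 11.7 = 248.04 mm·m/s
Steady-state rate R = (F_in − F_out)/L = (832.39 − 248.04) / 202000 m = 2.893e-03 mm/s.
R = 2.893e-03 × 3600 × 24 = 250 mm/day.

R ≈ 250 mm/day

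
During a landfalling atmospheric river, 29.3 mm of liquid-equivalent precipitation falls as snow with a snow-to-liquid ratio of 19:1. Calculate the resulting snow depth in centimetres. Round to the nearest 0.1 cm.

Snow depth = liquid × ratio = 29.3 mm × 19 = 556.7 mm = 55.7 cm.

snow depth ≈ 55.7 cm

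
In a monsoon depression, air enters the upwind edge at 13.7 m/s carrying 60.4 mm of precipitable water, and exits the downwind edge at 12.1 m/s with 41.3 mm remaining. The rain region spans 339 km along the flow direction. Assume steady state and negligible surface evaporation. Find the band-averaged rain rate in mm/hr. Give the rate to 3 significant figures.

Column moisture flux per unit crosswind length is F = V × PW.
Inflow: F_in = 13.7 × 60.4 = 827.48 mm·m/s
Outflow: F_out = 12.1 × 41.3 = 499.73 mm·m/s
Steady-state rate R = (F_in − F_out)/L = (827.48 − 499.73) / 339000 m = 9.668e-04 mm/s.
R = 9.668e-04 × 3600 = 3.48 mm/hr.

R ≈ 3.48 mm/hr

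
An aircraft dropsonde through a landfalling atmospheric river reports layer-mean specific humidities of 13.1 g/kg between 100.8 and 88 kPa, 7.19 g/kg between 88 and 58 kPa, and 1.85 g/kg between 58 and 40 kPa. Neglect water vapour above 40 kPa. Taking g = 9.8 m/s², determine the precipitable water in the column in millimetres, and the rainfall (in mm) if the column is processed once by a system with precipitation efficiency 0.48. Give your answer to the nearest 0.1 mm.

Precipitable water is the column-integrated vapour mass per unit area: PW = (1/g) Σ q̄ Δp, with q in kg/kg and Δp in Pa (1 kg/m² of water = 1 mm).
Layer 100.8–88 kPa: Δp = 128 hPa = 12800 Pa, q̄ = 0.0131 kg/kg → 0.0131 × 12800 / 9.8 = 17.11 mm
Layer 88–58 kPa: Δp = 300 hPa = 30000 Pa, q̄ = 0.00719 kg/kg → 0.00719 × 30000 / 9.8 = 22.01 mm
Layer 58–40 kPa: Δp = 180 hPa = 18000 Pa, q̄ = 0.00185 kg/kg → 0.00185 × 18000 / 9.8 = 3.40 mm
PW = 17.11 + 22.01 + 3.40 = 42.52 ≈ 42.5 mm.
Rainfall = ε × PW = 0.48 × 42.5 = 20.4 mm.

PW ≈ 42.5 mm; rainfall ≈ 20.4 mm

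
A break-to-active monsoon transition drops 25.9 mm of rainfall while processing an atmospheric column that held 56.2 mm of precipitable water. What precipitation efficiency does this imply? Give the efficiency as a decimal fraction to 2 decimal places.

ε = rainfall / PW = 25.9 / 56.2 = 0.46.

ε ≈ 0.46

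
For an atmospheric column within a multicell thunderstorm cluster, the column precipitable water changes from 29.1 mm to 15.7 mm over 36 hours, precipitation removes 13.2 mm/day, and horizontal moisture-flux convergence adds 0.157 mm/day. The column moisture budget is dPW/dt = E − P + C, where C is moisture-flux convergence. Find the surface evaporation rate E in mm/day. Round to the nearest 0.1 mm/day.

E ≈ 4.1 mm/day

dPW/dt = (15.7 − 29.1) mm / (36/24 day) = -8.933 mm/day.
E = dPW/dt + P − C = (-8.933) + 13.2 − (0.157) = 4.1 mm/day.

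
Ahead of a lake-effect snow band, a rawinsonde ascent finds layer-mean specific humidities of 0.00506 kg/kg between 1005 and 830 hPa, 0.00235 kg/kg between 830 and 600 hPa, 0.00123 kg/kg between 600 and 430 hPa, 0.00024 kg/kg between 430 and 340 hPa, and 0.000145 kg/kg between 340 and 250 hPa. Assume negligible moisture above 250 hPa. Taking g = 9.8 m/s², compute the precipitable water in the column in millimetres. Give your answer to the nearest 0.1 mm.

Precipitable water is the column-integrated vapour mass per unit area: PW = (1/g) Σ q̄ Δp, with q in kg/kg and Δp in Pa (1 kg/m² of water = 1 mm).
Layer 1005–830 hPa: Δp = 175 hPa = 17500 Pa, q̄ = 0.00506 kg/kg → 0.00506 × 17500 / 9.8 = 9.04 mm
Layer 830–600 hPa: Δp = 230 hPa = 23000 Pa, q̄ = 0.00235 kg/kg → 0.00235 × 23000 / 9.8 = 5.52 mm
Layer 600–430 hPa: Δp = 170 hPa = 17000 Pa, q̄ = 0.00123 kg/kg → 0.00123 × 17000 / 9.8 = 2.13 mm
Layer 430–340 hPa: Δp = 90 hPa = 9000 Pa, q̄ = 0.00024 kg/kg → 0.00024 × 9000 / 9.8 = 0.22 mm
Layer 340–250 hPa: Δp = 90 hPa = 9000 Pa, q̄ = 0.000145 kg/kg → 0.000145 × 9000 / 9.8 = 0.13 mm
PW = 9.04 + 5.52 + 2.13 + 0.22 + 0.13 = 17.04 ≈ 17.0 mm.

PW ≈ 17.0 mm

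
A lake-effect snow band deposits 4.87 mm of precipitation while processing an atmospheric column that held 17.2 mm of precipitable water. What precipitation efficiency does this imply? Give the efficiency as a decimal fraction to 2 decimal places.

ε = precipitation / PW = 4.87 / 17.2 = 0.28.

ε ≈ 0.28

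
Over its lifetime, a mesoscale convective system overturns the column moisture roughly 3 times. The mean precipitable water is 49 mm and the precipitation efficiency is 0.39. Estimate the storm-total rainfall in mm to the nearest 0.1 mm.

Each cycle deposits ε × PW = 0.39 × 49 = 19.11 mm.
Over 3 cycles: 3 × 19.11 = 57.3 mm.

rainfall ≈ 57.3 mm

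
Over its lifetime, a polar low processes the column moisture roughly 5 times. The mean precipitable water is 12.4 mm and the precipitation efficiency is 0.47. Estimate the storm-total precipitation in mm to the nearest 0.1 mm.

Each cycle deposits ε × PW = 0.47 × 12.4 = 5.828 mm.
Over 5 cycles: 5 × 5.828 = 29.1 mm.

precipitation ≈ 29.1 mm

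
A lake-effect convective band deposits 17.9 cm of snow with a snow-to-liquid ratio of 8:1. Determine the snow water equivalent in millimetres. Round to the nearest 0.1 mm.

SWE = snow depth / ratio = 17.9 cm / 8 = 2.237 cm = 22.4 mm.

SWE ≈ 22.4 mm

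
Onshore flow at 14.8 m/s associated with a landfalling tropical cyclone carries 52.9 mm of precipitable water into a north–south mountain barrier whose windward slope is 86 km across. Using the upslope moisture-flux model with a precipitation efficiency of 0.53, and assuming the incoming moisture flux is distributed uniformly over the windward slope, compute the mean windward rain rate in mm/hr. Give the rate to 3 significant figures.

Incoming column moisture flux per unit ridge length: F = V × PW = 14.8 × 52.9 = 782.92 mm·m/s.
Spread over the 86 km slope with efficiency ε = 0.53: R = ε·F/W = 0.53 × 782.92 / 86000 m = 4.825e-03 mm/s.
R = 4.825e-03 × 3600 = 17.4 mm/hr.

R ≈ 17.4 mm/hr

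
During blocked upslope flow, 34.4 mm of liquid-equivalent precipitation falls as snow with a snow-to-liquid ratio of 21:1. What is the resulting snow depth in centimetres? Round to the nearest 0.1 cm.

Snow depth = liquid × ratio = 34.4 mm × 21 = 722.4 mm = 72.2 cm.

snow depth ≈ 72.2 cm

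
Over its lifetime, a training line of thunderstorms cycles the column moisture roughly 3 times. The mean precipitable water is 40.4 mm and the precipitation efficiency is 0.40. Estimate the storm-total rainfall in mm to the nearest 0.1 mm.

rainfall ≈ 48.5 mm

Each cycle deposits ε × PW = 0.40 × 40.4 = 16.16 mm.
Over 3 cycles: 3 × 16.16 = 48.5 mm.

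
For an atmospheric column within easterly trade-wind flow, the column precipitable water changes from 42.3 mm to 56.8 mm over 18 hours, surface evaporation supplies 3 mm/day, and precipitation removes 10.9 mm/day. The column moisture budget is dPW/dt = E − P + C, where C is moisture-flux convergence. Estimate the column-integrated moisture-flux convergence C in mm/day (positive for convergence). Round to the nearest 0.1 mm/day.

C ≈ 27.2 mm/day

dPW/dt = (56.8 − 42.3) mm / (18/24 day) = +19.333 mm/day.
C = dPW/dt − E + P = (+19.333) − 3 + 10.9 = 27.2 mm/day.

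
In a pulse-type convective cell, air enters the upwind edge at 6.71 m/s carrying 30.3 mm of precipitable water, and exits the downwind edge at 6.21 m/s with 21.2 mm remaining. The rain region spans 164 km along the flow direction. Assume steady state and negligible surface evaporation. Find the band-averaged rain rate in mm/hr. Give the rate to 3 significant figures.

Column moisture flux per unit crosswind length is F = V × PW.
Inflow: F_in = 6.71 × 30.3 = 203.313 mm·m/s
Outflow: F_out = 6.21 × 21.2 = 131.652 mm·m/s
Steady-state rate R = (F_in − F_out)/L = (203.313 − 131.652) / 164000 m = 4.370e-04 mm/s.
R = 4.370e-04 × 3600 = 1.57 mm/hr.

R ≈ 1.57 mm/hr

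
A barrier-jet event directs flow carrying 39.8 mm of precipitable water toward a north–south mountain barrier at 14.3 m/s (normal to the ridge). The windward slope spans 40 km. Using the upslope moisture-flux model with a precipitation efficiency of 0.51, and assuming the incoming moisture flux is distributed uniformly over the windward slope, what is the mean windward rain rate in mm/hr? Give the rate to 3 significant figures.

Incoming column moisture flux per unit ridge length: F = V × PW = 14.3 × 39.8 = 569.14 mm·m/s.
Spread over the 40 km slope with efficiency ε = 0.51: R = ε·F/W = 0.51 × 569.14 / 40000 m = 7.257e-03 mm/s.
R = 7.257e-03 × 3600 = 26.1 mm/hr.

R ≈ 26.1 mm/hr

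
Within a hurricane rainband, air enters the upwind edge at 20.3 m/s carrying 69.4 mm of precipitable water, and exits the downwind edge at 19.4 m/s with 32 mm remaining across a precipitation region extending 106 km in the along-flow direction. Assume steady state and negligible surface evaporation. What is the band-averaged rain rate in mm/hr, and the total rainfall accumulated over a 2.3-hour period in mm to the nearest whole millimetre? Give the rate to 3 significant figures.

R ≈ 26.8 mm/hr; total ≈ 62 mm

Column moisture flux per unit crosswind length is F = V × PW.
Inflow: F_in = 20.3 × 69.4 = 1408.82 mm·m/s
Outflow: F_out = 19.4 × 32 = 620.8 mm·m/s
Steady-state rate R = (F_in − F_out)/L = (1408.82 − 620.8) / 106000 m = 7.434e-03 mm/s.
R = 7.434e-03 × 3600 = 26.8 mm/hr.
Over 2.3 h: total = 26.8 × 2.3 = 61.64 ≈ 62 mm.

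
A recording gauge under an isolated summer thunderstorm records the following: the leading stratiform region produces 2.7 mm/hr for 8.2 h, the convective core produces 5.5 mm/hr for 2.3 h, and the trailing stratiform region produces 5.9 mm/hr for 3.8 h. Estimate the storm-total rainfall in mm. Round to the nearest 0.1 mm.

Total = Σ Rᵢ Δtᵢ = 2.7 × 8.2 + 5.5 × 2.3 + 5.9 × 3.8
      = 22.14 + 12.65 + 22.42 = 57.2 mm.

total ≈ 57.2 mm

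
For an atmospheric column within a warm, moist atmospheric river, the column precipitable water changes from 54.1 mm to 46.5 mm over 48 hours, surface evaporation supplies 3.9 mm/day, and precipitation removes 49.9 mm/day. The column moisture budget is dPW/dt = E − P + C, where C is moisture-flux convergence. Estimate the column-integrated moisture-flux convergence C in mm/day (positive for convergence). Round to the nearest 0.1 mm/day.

dPW/dt = (46.5 − 54.1) mm / (48/24 day) = -3.800 mm/day.
C = dPW/dt − E + P = (-3.800) − 3.9 + 49.9 = 42.2 mm/day.

C ≈ 42.2 mm/day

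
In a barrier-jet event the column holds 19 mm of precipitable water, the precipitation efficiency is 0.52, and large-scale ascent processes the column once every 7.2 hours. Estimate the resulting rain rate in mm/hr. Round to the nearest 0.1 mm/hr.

Each overturning extracts ε × PW = 0.52 × 19 = 9.88 mm.
Rate = ε·PW / τ = 9.88 / 7.2 h = 1.4 mm/hr.

R ≈ 1.4 mm/hr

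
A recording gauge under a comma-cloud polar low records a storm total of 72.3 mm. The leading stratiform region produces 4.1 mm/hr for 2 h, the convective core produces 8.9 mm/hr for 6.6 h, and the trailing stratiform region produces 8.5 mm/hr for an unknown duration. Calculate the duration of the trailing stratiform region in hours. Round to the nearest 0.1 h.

duration ≈ 0.6 h

Known phases: 4.1 × 2 + 8.9 × 6.6 = 8.2 + 58.74 = 66.94 mm.
Remaining depth = 72.3 − 66.94 = 5.36 mm.
Duration = 5.36 / 8.5 = 0.6 h.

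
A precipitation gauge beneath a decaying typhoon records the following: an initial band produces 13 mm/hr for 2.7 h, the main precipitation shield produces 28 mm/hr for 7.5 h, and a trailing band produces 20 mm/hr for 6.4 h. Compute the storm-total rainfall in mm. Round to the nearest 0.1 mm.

total ≈ 373.1 mm

Total = Σ Rᵢ Δtᵢ = 13 × 2.7 + 28 × 7.5 + 20 × 6.4
      = 35.1 + 210 + 128 = 373.1 mm.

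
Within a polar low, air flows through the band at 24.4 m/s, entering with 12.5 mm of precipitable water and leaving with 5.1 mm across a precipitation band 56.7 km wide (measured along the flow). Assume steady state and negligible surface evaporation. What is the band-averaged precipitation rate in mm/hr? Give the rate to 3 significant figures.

R ≈ 11.5 mm/hr

Column moisture flux per unit crosswind length is F = V × PW.
Inflow: F_in = 24.4 × 12.5 = 305 mm·m/s
Outflow: F_out = 24.4 × 5.1 = 124.44 mm·m/s
Steady-state rate R = (F_in − F_out)/L = (305 − 124.44) / 56700 m = 3.184e-03 mm/s.
R = 3.184e-03 × 3600 = 11.5 mm/hr.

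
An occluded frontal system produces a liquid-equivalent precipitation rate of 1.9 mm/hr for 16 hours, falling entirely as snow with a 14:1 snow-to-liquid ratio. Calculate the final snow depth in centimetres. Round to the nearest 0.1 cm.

snow depth ≈ 42.6 cm

Liquid-equivalent depth = 1.9 × 16 = 30.4 mm.
Snow depth = 30.4 mm × 14 = 425.6 mm = 42.6 cm.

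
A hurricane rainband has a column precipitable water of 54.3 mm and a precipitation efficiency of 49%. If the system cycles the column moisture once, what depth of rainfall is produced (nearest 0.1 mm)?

rainfall ≈ 26.6 mm

Rainfall = ε × PW = 0.49 × 54.3 = 26.6 mm.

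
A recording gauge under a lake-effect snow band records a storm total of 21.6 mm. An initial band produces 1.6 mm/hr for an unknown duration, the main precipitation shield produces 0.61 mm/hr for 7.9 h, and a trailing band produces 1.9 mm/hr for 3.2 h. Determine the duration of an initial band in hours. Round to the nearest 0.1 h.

duration ≈ 6.7 h

Known phases: 0.61 × 7.9 + 1.9 × 3.2 = 4.819 + 6.08 = 10.899 mm.
Remaining depth = 21.6 − 10.899 = 10.701 mm.
Duration = 10.701 / 1.6 = 6.7 h.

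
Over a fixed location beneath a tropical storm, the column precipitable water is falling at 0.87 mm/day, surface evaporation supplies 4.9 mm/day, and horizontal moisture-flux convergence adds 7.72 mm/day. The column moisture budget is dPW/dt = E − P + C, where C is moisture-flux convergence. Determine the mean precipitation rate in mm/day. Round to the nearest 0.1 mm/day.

dPW/dt = -0.87 mm/day.
P = E + C − dPW/dt = 4.9 + (7.72) − (-0.87) = 13.5 mm/day.

P ≈ 13.5 mm/day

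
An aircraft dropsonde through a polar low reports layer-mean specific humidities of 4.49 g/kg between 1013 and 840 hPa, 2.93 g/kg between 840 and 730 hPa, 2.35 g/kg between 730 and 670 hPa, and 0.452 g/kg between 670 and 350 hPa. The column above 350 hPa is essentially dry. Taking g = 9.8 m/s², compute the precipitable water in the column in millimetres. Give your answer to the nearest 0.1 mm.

Precipitable water is the column-integrated vapour mass per unit area: PW = (1/g) Σ q̄ Δp, with q in kg/kg and Δp in Pa (1 kg/m² of water = 1 mm).
Layer 1013–840 hPa: Δp = 173 hPa = 17300 Pa, q̄ = 0.00449 kg/kg → 0.00449 × 17300 / 9.8 = 7.93 mm
Layer 840–730 hPa: Δp = 110 hPa = 11000 Pa, q̄ = 0.00293 kg/kg → 0.00293 × 11000 / 9.8 = 3.29 mm
Layer 730–670 hPa: Δp = 60 hPa = 6000 Pa, q̄ = 0.00235 kg/kg → 0.00235 × 6000 / 9.8 = 1.44 mm
Layer 670–350 hPa: Δp = 320 hPa = 32000 Pa, q̄ = 0.000452 kg/kg → 0.000452 × 32000 / 9.8 = 1.48 mm
PW = 7.93 + 3.29 + 1.44 + 1.48 = 14.14 ≈ 14.1 mm.

PW ≈ 14.1 mm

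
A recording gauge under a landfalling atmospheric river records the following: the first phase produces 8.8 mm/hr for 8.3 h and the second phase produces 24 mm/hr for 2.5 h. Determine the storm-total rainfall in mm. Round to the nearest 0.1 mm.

total ≈ 133.0 mm

Total = Σ Rᵢ Δtᵢ = 8.8 × 8.3 + 24 × 2.5
      = 73.04 + 60 = 133.0 mm.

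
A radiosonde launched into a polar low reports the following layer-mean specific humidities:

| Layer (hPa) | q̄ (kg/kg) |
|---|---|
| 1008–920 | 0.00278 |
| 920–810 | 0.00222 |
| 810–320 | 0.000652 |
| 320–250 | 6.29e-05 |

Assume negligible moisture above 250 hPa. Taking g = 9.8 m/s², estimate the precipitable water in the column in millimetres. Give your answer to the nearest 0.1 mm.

Precipitable water is the column-integrated vapour mass per unit area: PW = (1/g) Σ q̄ Δp, with q in kg/kg and Δp in Pa (1 kg/m² of water = 1 mm).
Layer 1008–920 hPa: Δp = 88 hPa = 8800 Pa, q̄ = 0.00278 kg/kg → 0.00278 × 8800 / 9.8 = 2.50 mm
Layer 920–810 hPa: Δp = 110 hPa = 11000 Pa, q̄ = 0.00222 kg/kg → 0.00222 × 11000 / 9.8 = 2.49 mm
Layer 810–320 hPa: Δp = 490 hPa = 49000 Pa, q̄ = 0.000652 kg/kg → 0.000652 × 49000 / 9.8 = 3.26 mm
Layer 320–250 hPa: Δp = 70 hPa = 7000 Pa, q̄ = 6.29e-05 kg/kg → 6.29e-05 × 7000 / 9.8 = 0.04 mm
PW = 2.50 + 2.49 + 3.26 + 0.04 = 8.29 ≈ 8.3 mm.

PW ≈ 8.3 mm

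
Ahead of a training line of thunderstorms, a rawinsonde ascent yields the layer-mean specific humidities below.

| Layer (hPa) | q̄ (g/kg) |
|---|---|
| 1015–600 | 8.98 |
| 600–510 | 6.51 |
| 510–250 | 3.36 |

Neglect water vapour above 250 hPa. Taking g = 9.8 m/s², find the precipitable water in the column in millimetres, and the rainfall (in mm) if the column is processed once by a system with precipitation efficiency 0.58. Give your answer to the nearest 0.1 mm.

Precipitable water is the column-integrated vapour mass per unit area: PW = (1/g) Σ q̄ Δp, with q in kg/kg and Δp in Pa (1 kg/m² of water = 1 mm).
Layer 1015–600 hPa: Δp = 415 hPa = 41500 Pa, q̄ = 0.00898 kg/kg → 0.00898 × 41500 / 9.8 = 38.03 mm
Layer 600–510 hPa: Δp = 90 hPa = 9000 Pa, q̄ = 0.00651 kg/kg → 0.00651 × 9000 / 9.8 = 5.98 mm
Layer 510–250 hPa: Δp = 260 hPa = 26000 Pa, q̄ = 0.00336 kg/kg → 0.00336 × 26000 / 9.8 = 8.91 mm
PW = 38.03 + 5.98 + 8.91 = 52.92 ≈ 52.9 mm.
Rainfall = ε × PW = 0.58 × 52.9 = 30.7 mm.

PW ≈ 52.9 mm; rainfall ≈ 30.7 mm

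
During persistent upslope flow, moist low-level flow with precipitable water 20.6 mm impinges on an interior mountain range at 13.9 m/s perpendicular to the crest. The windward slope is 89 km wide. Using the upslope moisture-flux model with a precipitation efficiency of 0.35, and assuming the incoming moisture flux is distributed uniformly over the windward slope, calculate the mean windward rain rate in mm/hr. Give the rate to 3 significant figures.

R ≈ 4.05 mm/hr

Incoming column moisture flux per unit ridge length: F = V × PW = 13.9 × 20.6 = 286.34 mm·m/s.
Spread over the 89 km slope with efficiency ε = 0.35: R = ε·F/W = 0.35 × 286.34 / 89000 m = 1.126e-03 mm/s.
R = 1.126e-03 × 3600 = 4.05 mm/hr.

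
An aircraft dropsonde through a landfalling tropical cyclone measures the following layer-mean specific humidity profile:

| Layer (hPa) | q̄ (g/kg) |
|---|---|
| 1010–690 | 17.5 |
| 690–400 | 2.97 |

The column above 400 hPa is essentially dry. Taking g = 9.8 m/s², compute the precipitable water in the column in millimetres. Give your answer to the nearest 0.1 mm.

Precipitable water is the column-integrated vapour mass per unit area: PW = (1/g) Σ q̄ Δp, with q in kg/kg and Δp in Pa (1 kg/m² of water = 1 mm).
Layer 1010–690 hPa: Δp = 320 hPa = 32000 Pa, q̄ = 0.0175 kg/kg → 0.0175 × 32000 / 9.8 = 57.14 mm
Layer 690–400 hPa: Δp = 290 hPa = 29000 Pa, q̄ = 0.00297 kg/kg → 0.00297 × 29000 / 9.8 = 8.79 mm
PW = 57.14 + 8.79 = 65.93 ≈ 65.9 mm.

PW ≈ 65.9 mm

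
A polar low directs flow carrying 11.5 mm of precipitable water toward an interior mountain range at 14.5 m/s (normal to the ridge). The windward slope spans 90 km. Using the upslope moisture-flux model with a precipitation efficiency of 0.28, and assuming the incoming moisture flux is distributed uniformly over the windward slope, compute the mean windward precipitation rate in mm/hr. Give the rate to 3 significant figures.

R ≈ 1.87 mm/hr

Incoming column moisture flux per unit ridge length: F = V × PW = 14.5 × 11.5 = 166.75 mm·m/s.
Spread over the 90 km slope with efficiency ε = 0.28: R = ε·F/W = 0.28 × 166.75 / 90000 m = 5.188e-04 mm/s.
R = 5.188e-04 × 3600 = 1.87 mm/hr.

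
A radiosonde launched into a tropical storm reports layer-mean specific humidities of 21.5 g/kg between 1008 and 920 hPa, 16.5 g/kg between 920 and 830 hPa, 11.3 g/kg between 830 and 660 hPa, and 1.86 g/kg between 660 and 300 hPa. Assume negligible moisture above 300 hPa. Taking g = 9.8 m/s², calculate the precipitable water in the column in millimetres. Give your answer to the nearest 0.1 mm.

PW ≈ 60.9 mm

Precipitable water is the column-integrated vapour mass per unit area: PW = (1/g) Σ q̄ Δp, with q in kg/kg and Δp in Pa (1 kg/m² of water = 1 mm).
Layer 1008–920 hPa: Δp = 88 hPa = 8800 Pa, q̄ = 0.0215 kg/kg → 0.0215 × 8800 / 9.8 = 19.31 mm
Layer 920–830 hPa: Δp = 90 hPa = 9000 Pa, q̄ = 0.0165 kg/kg → 0.0165 × 9000 / 9.8 = 15.15 mm
Layer 830–660 hPa: Δp = 170 hPa = 17000 Pa, q̄ = 0.0113 kg/kg → 0.0113 × 17000 / 9.8 = 19.60 mm
Layer 660–300 hPa: Δp = 360 hPa = 36000 Pa, q̄ = 0.00186 kg/kg → 0.00186 × 36000 / 9.8 = 6.83 mm
PW = 19.31 + 15.15 + 19.60 + 6.83 = 60.89 ≈ 60.9 mm.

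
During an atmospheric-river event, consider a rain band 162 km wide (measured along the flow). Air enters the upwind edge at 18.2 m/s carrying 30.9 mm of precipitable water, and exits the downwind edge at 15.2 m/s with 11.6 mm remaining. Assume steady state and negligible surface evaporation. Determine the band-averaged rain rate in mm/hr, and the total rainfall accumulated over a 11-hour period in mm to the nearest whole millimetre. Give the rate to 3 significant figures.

Column moisture flux per unit crosswind length is F = V × PW.
Inflow: F_in = 18.2 × 30.9 = 562.38 mm·m/s
Outflow: F_out = 15.2 × 11.6 = 176.32 mm·m/s
Steady-state rate R = (F_in − F_out)/L = (562.38 − 176.32) / 162000 m = 2.383e-03 mm/s.
R = 2.383e-03 × 3600 = 8.58 mm/hr.
Over 11 h: total = 8.58 × 11 = 94.38 ≈ 94 mm.

R ≈ 8.58 mm/hr; total ≈ 94 mm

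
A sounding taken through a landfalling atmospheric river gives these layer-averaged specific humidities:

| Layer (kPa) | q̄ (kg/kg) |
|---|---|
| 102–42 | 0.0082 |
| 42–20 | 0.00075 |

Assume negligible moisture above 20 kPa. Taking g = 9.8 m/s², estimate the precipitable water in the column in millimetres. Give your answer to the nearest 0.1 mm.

PW ≈ 51.9 mm

Precipitable water is the column-integrated vapour mass per unit area: PW = (1/g) Σ q̄ Δp, with q in kg/kg and Δp in Pa (1 kg/m² of water = 1 mm).
Layer 102–42 kPa: Δp = 600 hPa = 60000 Pa, q̄ = 0.0082 kg/kg → 0.0082 × 60000 / 9.8 = 50.20 mm
Layer 42–20 kPa: Δp = 220 hPa = 22000 Pa, q̄ = 0.00075 kg/kg → 0.00075 × 22000 / 9.8 = 1.68 mm
PW = 50.20 + 1.68 = 51.88 ≈ 51.9 mm.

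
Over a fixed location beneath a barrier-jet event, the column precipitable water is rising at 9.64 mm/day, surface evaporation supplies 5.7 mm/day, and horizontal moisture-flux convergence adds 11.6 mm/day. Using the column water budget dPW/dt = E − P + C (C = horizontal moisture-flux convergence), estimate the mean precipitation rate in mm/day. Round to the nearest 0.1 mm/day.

dPW/dt = +9.64 mm/day.
P = E + C − dPW/dt = 5.7 + (11.6) − (+9.64) = 7.7 mm/day.

P ≈ 7.7 mm/day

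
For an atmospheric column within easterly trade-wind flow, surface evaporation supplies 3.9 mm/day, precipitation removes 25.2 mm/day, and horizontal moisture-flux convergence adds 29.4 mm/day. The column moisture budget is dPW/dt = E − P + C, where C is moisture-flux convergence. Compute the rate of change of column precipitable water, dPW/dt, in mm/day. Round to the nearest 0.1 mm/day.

dPW/dt ≈ 8.1 mm/day

dPW/dt = E − P + C = 3.9 − 25.2 + (29.4) = 8.1 mm/day.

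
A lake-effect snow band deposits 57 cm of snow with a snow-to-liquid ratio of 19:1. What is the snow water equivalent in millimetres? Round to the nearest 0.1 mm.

SWE ≈ 30.0 mm

SWE = snow depth / ratio = 57 cm / 19 = 3.000 cm = 30.0 mm.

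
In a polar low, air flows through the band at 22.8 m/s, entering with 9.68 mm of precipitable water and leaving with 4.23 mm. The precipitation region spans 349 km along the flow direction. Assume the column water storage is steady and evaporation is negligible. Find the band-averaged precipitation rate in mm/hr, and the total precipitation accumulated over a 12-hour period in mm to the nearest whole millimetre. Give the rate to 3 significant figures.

R ≈ 1.28 mm/hr; total ≈ 15 mm

Column moisture flux per unit crosswind length is F = V × PW.
Inflow: F_in = 22.8 × 9.68 = 220.704 mm·m/s
Outflow: F_out = 22.8 × 4.23 = 96.444 mm·m/s
Steady-state rate R = (F_in − F_out)/L = (220.704 − 96.444) / 349000 m = 3.560e-04 mm/s.
R = 3.560e-04 × 3600 = 1.28 mm/hr.
Over 12 h: total = 1.28 × 12 = 15.36 ≈ 15 mm.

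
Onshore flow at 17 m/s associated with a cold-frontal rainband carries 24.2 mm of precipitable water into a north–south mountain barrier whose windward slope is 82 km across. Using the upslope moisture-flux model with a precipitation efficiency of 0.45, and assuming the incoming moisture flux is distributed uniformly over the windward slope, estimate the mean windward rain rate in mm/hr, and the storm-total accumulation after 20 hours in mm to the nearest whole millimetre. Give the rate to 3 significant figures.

R ≈ 8.13 mm/hr; total ≈ 163 mm

Incoming column moisture flux per unit ridge length: F = V × PW = 17 × 24.2 = 411.4 mm·m/s.
Spread over the 82 km slope with efficiency ε = 0.45: R = ε·F/W = 0.45 × 411.4 / 82000 m = 2.258e-03 mm/s.
R = 2.258e-03 × 3600 = 8.13 mm/hr.
Over 20 h: total = 8.13 × 20 = 162.6 ≈ 163 mm.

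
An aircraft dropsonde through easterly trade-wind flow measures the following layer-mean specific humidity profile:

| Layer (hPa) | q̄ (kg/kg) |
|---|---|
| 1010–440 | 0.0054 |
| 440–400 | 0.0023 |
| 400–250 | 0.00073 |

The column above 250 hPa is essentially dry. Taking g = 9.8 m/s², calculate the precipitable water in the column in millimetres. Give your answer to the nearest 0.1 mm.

Precipitable water is the column-integrated vapour mass per unit area: PW = (1/g) Σ q̄ Δp, with q in kg/kg and Δp in Pa (1 kg/m² of water = 1 mm).
Layer 1010–440 hPa: Δp = 570 hPa = 57000 Pa, q̄ = 0.0054 kg/kg → 0.0054 × 57000 / 9.8 = 31.41 mm
Layer 440–400 hPa: Δp = 40 hPa = 4000 Pa, q̄ = 0.0023 kg/kg → 0.0023 × 4000 / 9.8 = 0.94 mm
Layer 400–250 hPa: Δp = 150 hPa = 15000 Pa, q̄ = 0.00073 kg/kg → 0.00073 × 15000 / 9.8 = 1.12 mm
PW = 31.41 + 0.94 + 1.12 = 33.47 ≈ 33.5 mm.

PW ≈ 33.5 mm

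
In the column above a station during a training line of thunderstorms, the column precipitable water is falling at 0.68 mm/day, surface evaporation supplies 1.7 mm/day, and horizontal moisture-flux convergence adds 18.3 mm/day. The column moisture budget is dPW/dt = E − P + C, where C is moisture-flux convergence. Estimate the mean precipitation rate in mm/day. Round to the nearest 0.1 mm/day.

P ≈ 20.7 mm/day

dPW/dt = -0.68 mm/day.
P = E + C − dPW/dt = 1.7 + (18.3) − (-0.68) = 20.7 mm/day.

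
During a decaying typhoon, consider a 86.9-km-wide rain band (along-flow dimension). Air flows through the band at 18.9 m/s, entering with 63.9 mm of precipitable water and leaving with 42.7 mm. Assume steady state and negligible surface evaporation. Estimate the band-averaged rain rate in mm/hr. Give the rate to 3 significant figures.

Column moisture flux per unit crosswind length is F = V × PW.
Inflow: F_in = 18.9 × 63.9 = 1207.71 mm·m/s
Outflow: F_out = 18.9 × 42.7 = 807.03 mm·m/s
Steady-state rate R = (F_in − F_out)/L = (1207.71 − 807.03) / 86900 m = 4.611e-03 mm/s.
R = 4.611e-03 × 3600 = 16.6 mm/hr.

R ≈ 16.6 mm/hr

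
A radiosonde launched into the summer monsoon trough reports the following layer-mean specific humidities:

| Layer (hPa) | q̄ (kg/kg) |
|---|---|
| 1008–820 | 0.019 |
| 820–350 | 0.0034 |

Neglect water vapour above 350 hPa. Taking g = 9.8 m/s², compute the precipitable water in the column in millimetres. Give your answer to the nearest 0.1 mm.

PW ≈ 52.8 mm

Precipitable water is the column-integrated vapour mass per unit area: PW = (1/g) Σ q̄ Δp, with q in kg/kg and Δp in Pa (1 kg/m² of water = 1 mm).
Layer 1008–820 hPa: Δp = 188 hPa = 18800 Pa, q̄ = 0.019 kg/kg → 0.019 × 18800 / 9.8 = 36.45 mm
Layer 820–350 hPa: Δp = 470 hPa = 47000 Pa, q̄ = 0.0034 kg/kg → 0.0034 × 47000 / 9.8 = 16.31 mm
PW = 36.45 + 16.31 = 52.76 ≈ 52.8 mm.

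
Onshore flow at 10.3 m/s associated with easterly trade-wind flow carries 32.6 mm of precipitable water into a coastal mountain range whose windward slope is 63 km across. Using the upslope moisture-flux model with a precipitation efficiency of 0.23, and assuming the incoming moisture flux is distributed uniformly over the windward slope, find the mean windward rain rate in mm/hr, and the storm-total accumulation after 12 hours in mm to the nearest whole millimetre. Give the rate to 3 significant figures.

Incoming column moisture flux per unit ridge length: F = V × PW = 10.3 × 32.6 = 335.78 mm·m/s.
Spread over the 63 km slope with efficiency ε = 0.23: R = ε·F/W = 0.23 × 335.78 / 63000 m = 1.226e-03 mm/s.
R = 1.226e-03 × 3600 = 4.41 mm/hr.
Over 12 h: total = 4.41 × 12 = 52.92 ≈ 53 mm.

R ≈ 4.41 mm/hr; total ≈ 53 mm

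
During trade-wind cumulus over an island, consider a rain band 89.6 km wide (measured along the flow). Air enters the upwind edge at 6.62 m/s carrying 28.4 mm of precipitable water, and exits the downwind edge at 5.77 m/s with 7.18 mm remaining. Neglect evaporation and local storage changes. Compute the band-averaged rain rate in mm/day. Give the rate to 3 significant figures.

R ≈ 141 mm/day

Column moisture flux per unit crosswind length is F = V × PW.
Inflow: F_in = 6.62 × 28.4 = 188.008 mm·m/s
Outflow: F_out = 5.77 × 7.18 = 41.4286 mm·m/s
Steady-state rate R = (F_in − F_out)/L = (188.008 − 41.4286) / 89600 m = 1.636e-03 mm/s.
R = 1.636e-03 × 3600 × 24 = 141 mm/day.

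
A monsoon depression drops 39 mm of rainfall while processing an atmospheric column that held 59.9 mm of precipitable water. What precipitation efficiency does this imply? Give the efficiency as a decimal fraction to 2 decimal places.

ε ≈ 0.65

ε = rainfall / PW = 39 / 59.9 = 0.65.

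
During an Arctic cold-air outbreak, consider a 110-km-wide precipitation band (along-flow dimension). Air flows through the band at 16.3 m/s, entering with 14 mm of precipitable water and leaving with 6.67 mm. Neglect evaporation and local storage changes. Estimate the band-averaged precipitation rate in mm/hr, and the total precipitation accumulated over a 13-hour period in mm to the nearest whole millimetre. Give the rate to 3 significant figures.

Column moisture flux per unit crosswind length is F = V × PW.
Inflow: F_in = 16.3 × 14 = 228.2 mm·m/s
Outflow: F_out = 16.3 × 6.67 = 108.721 mm·m/s
Steady-state rate R = (F_in − F_out)/L = (228.2 − 108.721) / 110000 m = 1.086e-03 mm/s.
R = 1.086e-03 × 3600 = 3.91 mm/hr.
Over 13 h: total = 3.91 × 13 = 50.83 ≈ 51 mm.

R ≈ 3.91 mm/hr; total ≈ 51 mm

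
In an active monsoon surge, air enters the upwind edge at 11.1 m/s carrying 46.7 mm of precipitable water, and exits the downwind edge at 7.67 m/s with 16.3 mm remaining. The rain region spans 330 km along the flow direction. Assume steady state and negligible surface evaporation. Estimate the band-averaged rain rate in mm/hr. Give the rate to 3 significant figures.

R ≈ 4.29 mm/hr

Column moisture flux per unit crosswind length is F = V × PW.
Inflow: F_in = 11.1 × 46.7 = 518.37 mm·m/s
Outflow: F_out = 7.67 × 16.3 = 125.021 mm·m/s
Steady-state rate R = (F_in − F_out)/L = (518.37 − 125.021) / 330000 m = 1.192e-03 mm/s.
R = 1.192e-03 × 3600 = 4.29 mm/hr.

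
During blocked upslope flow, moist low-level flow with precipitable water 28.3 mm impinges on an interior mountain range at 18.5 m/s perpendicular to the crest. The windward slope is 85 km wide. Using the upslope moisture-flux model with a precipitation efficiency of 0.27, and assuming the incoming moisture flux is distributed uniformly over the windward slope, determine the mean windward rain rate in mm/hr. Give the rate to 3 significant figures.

R ≈ 5.99 mm/hr

Incoming column moisture flux per unit ridge length: F = V × PW = 18.5 × 28.3 = 523.55 mm·m/s.
Spread over the 85 km slope with efficiency ε = 0.27: R = ε·F/W = 0.27 × 523.55 / 85000 m = 1.663e-03 mm/s.
R = 1.663e-03 × 3600 = 5.99 mm/hr.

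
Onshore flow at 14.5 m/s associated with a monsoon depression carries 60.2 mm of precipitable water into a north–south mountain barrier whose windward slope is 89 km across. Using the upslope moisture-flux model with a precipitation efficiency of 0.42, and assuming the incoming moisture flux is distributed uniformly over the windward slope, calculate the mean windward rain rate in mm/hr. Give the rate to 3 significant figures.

Incoming column moisture flux per unit ridge length: F = V × PW = 14.5 × 60.2 = 872.9 mm·m/s.
Spread over the 89 km slope with efficiency ε = 0.42: R = ε·F/W = 0.42 × 872.9 / 89000 m = 4.119e-03 mm/s.
R = 4.119e-03 × 3600 = 14.8 mm/hr.

R ≈ 14.8 mm/hr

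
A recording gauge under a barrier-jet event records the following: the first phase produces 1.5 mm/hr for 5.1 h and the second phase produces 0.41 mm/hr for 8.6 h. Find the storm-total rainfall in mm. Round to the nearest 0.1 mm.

total ≈ 11.2 mm

Total = Σ Rᵢ Δtᵢ = 1.5 × 5.1 + 0.41 × 8.6
      = 7.65 + 3.526 = 11.2 mm.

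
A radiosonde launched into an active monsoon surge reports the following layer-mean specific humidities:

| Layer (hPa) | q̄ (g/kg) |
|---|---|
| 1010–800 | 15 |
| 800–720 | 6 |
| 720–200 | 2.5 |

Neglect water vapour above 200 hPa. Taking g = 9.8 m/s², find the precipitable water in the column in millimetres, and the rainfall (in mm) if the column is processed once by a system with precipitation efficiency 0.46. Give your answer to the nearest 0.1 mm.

Precipitable water is the column-integrated vapour mass per unit area: PW = (1/g) Σ q̄ Δp, with q in kg/kg and Δp in Pa (1 kg/m² of water = 1 mm).
Layer 1010–800 hPa: Δp = 210 hPa = 21000 Pa, q̄ = 0.015 kg/kg → 0.015 × 21000 / 9.8 = 32.14 mm
Layer 800–720 hPa: Δp = 80 hPa = 8000 Pa, q̄ = 0.006 kg/kg → 0.006 × 8000 / 9.8 = 4.90 mm
Layer 720–200 hPa: Δp = 520 hPa = 52000 Pa, q̄ = 0.0025 kg/kg → 0.0025 × 52000 / 9.8 = 13.27 mm
PW = 32.14 + 4.90 + 13.27 = 50.31 ≈ 50.3 mm.
Rainfall = ε × PW = 0.46 × 50.3 = 23.1 mm.

PW ≈ 50.3 mm; rainfall ≈ 23.1 mm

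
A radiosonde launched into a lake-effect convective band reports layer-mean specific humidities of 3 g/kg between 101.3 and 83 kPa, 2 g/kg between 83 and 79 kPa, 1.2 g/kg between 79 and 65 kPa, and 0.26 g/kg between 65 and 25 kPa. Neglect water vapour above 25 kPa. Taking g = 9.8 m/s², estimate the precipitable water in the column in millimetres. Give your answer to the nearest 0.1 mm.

PW ≈ 9.2 mm

Precipitable water is the column-integrated vapour mass per unit area: PW = (1/g) Σ q̄ Δp, with q in kg/kg and Δp in Pa (1 kg/m² of water = 1 mm).
Layer 101.3–83 kPa: Δp = 183 hPa = 18300 Pa, q̄ = 0.003 kg/kg → 0.003 × 18300 / 9.8 = 5.60 mm
Layer 83–79 kPa: Δp = 40 hPa = 4000 Pa, q̄ = 0.002 kg/kg → 0.002 × 4000 / 9.8 = 0.82 mm
Layer 79–65 kPa: Δp = 140 hPa = 14000 Pa, q̄ = 0.0012 kg/kg → 0.0012 × 14000 / 9.8 = 1.71 mm
Layer 65–25 kPa: Δp = 400 hPa = 40000 Pa, q̄ = 0.00026 kg/kg → 0.00026 × 40000 / 9.8 = 1.06 mm
PW = 5.60 + 0.82 + 1.71 + 1.06 = 9.19 ≈ 9.2 mm.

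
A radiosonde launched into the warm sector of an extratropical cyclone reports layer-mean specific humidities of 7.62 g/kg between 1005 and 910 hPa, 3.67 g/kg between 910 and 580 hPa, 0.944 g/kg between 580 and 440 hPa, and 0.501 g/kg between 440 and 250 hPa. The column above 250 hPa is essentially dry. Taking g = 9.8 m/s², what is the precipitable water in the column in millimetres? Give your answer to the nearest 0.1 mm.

Precipitable water is the column-integrated vapour mass per unit area: PW = (1/g) Σ q̄ Δp, with q in kg/kg and Δp in Pa (1 kg/m² of water = 1 mm).
Layer 1005–910 hPa: Δp = 95 hPa = 9500 Pa, q̄ = 0.00762 kg/kg → 0.00762 × 9500 / 9.8 = 7.39 mm
Layer 910–580 hPa: Δp = 330 hPa = 33000 Pa, q̄ = 0.00367 kg/kg → 0.00367 × 33000 / 9.8 = 12.36 mm
Layer 580–440 hPa: Δp = 140 hPa = 14000 Pa, q̄ = 0.000944 kg/kg → 0.000944 × 14000 / 9.8 = 1.35 mm
Layer 440–250 hPa: Δp = 190 hPa = 19000 Pa, q̄ = 0.000501 kg/kg → 0.000501 × 19000 / 9.8 = 0.97 mm
PW = 7.39 + 12.36 + 1.35 + 0.97 = 22.07 ≈ 22.1 mm.

PW ≈ 22.1 mm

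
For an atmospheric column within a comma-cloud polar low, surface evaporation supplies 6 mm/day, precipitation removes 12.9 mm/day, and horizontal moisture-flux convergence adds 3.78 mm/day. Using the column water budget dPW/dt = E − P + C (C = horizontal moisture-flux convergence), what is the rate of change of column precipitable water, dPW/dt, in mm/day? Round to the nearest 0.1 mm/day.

dPW/dt = E − P + C = 6 − 12.9 + (3.78) = -3.1 mm/day.

dPW/dt ≈ -3.1 mm/day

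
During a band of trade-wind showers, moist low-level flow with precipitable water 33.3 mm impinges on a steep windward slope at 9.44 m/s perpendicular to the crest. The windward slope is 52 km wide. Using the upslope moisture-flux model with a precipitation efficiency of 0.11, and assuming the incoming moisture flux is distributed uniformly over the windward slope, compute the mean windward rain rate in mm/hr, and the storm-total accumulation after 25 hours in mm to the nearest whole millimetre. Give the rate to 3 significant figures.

Incoming column moisture flux per unit ridge length: F = V × PW = 9.44 × 33.3 = 314.352 mm·m/s.
Spread over the 52 km slope with efficiency ε = 0.11: R = ε·F/W = 0.11 × 314.352 / 52000 m = 6.650e-04 mm/s.
R = 6.650e-04 × 3600 = 2.39 mm/hr.
Over 25 h: total = 2.39 × 25 = 59.75 ≈ 60 mm.

R ≈ 2.39 mm/hr; total ≈ 60 mm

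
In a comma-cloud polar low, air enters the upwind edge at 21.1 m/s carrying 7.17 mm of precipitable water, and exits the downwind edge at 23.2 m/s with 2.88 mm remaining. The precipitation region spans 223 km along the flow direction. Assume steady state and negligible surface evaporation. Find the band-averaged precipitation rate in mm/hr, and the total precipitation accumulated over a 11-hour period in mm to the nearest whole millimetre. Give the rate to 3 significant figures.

Column moisture flux per unit crosswind length is F = V × PW.
Inflow: F_in = 21.1 × 7.17 = 151.287 mm·m/s
Outflow: F_out = 23.2 × 2.88 = 66.816 mm·m/s
Steady-state rate R = (F_in − F_out)/L = (151.287 − 66.816) / 223000 m = 3.788e-04 mm/s.
R = 3.788e-04 × 3600 = 1.36 mm/hr.
Over 11 h: total = 1.36 × 11 = 14.96 ≈ 15 mm.

R ≈ 1.36 mm/hr; total ≈ 15 mm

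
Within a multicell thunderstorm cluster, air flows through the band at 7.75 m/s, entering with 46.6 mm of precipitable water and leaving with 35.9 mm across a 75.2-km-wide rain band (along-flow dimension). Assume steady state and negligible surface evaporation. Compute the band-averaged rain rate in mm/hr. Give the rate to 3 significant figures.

R ≈ 3.97 mm/hr

Column moisture flux per unit crosswind length is F = V × PW.
Inflow: F_in = 7.75 × 46.6 = 361.15 mm·m/s
Outflow: F_out = 7.75 × 35.9 = 278.225 mm·m/s
Steady-state rate R = (F_in − F_out)/L = (361.15 − 278.225) / 75200 m = 1.103e-03 mm/s.
R = 1.103e-03 × 3600 = 3.97 mm/hr.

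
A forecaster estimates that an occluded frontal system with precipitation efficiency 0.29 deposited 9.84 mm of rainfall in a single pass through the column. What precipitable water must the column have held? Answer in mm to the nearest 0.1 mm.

PW ≈ 33.9 mm

PW = rainfall / ε = 9.84 / 0.29 = 33.9 mm.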